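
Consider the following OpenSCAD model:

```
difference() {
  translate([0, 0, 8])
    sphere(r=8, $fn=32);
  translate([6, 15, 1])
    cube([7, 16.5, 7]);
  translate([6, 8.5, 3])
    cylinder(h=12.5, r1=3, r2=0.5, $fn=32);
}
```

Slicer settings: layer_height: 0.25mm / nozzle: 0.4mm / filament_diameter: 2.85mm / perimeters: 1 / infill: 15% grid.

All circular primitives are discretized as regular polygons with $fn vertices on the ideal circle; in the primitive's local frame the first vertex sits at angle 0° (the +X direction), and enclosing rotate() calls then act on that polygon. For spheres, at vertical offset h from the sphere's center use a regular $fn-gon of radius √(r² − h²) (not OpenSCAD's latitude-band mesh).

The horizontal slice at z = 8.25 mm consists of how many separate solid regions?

At z = 8.25 mm: the r=8 sphere slices to a regular 32-gon of circumradius 7.996 (√(r²−h²) with h=0.25 from center); the cube at (6, 15) is absent (z outside [1, 8]); the cone at (6, 8.5): at t=0.420 of its height the radius interpolates to r₁+(r₂−r₁)t = 1.950, giving a regular 32-gon of that circumradius; Subtracting the remaining from the first: starting from the r=8 sphere, the cone at (6, 8.5) misses the remaining region (no effect) — 1 connected region. The result has 1 disconnected region.

1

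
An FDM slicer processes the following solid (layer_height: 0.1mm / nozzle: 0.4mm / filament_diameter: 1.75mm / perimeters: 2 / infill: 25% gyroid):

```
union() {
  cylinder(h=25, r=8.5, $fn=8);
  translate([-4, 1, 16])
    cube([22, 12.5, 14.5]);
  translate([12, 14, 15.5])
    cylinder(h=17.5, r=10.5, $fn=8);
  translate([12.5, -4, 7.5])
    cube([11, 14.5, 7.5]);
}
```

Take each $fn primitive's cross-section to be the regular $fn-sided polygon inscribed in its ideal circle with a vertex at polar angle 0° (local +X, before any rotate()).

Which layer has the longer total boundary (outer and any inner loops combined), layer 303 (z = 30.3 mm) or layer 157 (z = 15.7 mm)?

layer 157 (z = 15.7 mm)

Layer 303 (z = 30.3): the cylinder is not intersected at this z (z outside [0, 25]); the cube at (-4, 1) is present — its section is the full 22×12.5 rectangle (perimeter 69.00 mm); the r=10.5 cylinder at (12, 14) gives a regular 8-gon of circumradius 10.5 (constant along its height) (perimeter = 2·8·10.500·sin(180°/8) = 64.29 mm); the cube at (12.5, -4) does not reach this height (z outside [7.5, 15]); Combining (union): the regions partially overlap (shared area 125.30 mm²), so the edge portions inside another operand are dropped and the merged outline is re-measured after clipping — boundary = 87.46 mm. So its perimeter = 87.46 mm. Layer 157 (z = 15.7): the r=8.5 cylinder gives a regular 8-gon of circumradius 8.5 (constant along its height) (perimeter = 2·8·8.500·sin(180°/8) = 52.04 mm); the cube at (-4, 1) does not reach this height (z outside [16, 30.5]); the r=10.5 cylinder at (12, 14) gives a regular 8-gon of circumradius 10.5 (constant along its height) (perimeter = 2·8·10.500·sin(180°/8) = 64.29 mm); the cube at (12.5, -4) does not reach this height (z outside [7.5, 15]); Combining (union): the regions partially overlap (shared area 0.04 mm²), so the edge portions inside another operand are dropped and the merged outline is re-measured after clipping — boundary = 113.12 mm. So its perimeter = 113.12 mm. Layer 157 is larger (113.12 vs 87.46 mm).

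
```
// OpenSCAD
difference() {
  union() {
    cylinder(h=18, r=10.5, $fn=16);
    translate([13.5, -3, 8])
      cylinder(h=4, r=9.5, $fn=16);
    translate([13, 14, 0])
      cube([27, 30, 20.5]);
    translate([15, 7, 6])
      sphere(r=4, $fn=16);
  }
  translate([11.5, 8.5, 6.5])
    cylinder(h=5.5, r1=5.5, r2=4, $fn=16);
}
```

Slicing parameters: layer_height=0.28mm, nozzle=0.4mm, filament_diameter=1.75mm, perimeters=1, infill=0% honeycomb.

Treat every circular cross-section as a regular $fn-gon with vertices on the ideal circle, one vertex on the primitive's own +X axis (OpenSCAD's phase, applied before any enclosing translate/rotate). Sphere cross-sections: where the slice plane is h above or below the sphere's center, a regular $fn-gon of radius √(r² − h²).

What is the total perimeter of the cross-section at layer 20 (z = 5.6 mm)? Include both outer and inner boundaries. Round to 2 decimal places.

At z = 5.6 mm: the r=10.5 cylinder gives a regular 16-gon of circumradius 10.5 (constant along its height) (perimeter = 2·16·10.500·sin(180°/16) = 65.55 mm); the cylinder at (13.5, -3) is not intersected at this z (z outside [8, 12]); the cube at (13, 14) is present — its section is the full 27×30 rectangle (perimeter 114.00 mm); the r=4 sphere at (15, 7) contributes a regular 16-gon of circumradius √(4²−0.4²) = 3.980 (perimeter = 2·16·3.980·sin(180°/16) = 24.85 mm); Merging all regions: the 3 present regions are separate (no shared area or edge), so areas and boundary lengths simply add and each stays a separate island — boundary = 204.40 mm; the cone at (11.5, 8.5) is absent (z outside [6.5, 12]); After the difference (first − rest): none of the subtracted shapes is present at this height, so that combined region is unchanged — boundary = 204.40 mm. Overall, the cross-section has 3 separate islands. Total boundary length (outer) = 204.40 mm.

204.40 mm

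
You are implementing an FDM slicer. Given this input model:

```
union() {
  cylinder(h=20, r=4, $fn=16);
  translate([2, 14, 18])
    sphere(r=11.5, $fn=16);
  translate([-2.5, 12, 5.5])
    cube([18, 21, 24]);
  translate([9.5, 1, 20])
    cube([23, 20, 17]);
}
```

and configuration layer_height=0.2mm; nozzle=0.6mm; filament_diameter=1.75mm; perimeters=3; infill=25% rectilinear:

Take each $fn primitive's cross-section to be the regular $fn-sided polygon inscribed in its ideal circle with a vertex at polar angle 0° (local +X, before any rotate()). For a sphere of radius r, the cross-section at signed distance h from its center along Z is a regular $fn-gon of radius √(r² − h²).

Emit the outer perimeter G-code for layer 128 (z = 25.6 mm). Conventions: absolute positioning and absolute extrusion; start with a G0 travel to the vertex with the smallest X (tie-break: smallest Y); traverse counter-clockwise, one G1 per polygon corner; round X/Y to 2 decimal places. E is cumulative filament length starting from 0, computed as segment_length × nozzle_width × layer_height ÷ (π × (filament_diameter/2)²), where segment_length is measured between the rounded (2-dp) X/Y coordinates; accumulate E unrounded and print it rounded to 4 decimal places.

At z = 25.6 mm: the cylinder is not intersected at this z (z outside [0, 20]); the r=11.5 sphere at (2, 14) contributes a regular 16-gon of circumradius √(11.5²−7.6²) = 8.631; the cube at (-2.5, 12) (footprint 18×21) is included at this height; the cube at (9.5, 1) (footprint 23×20) is included at this height; Combining (union): the regions partially overlap (shared area 174.32 mm²), so overlapping operands fuse into one piece — 1 connected region. The outline is a single polygon with 17 vertices. Extrusion per mm of travel: 0.6 × 0.2 / (π × 0.875²) = 0.049890. Accumulating E over each segment gives final E = 7.0939.

G0 X-6.63 Y14.00 Z25.60
G1 X-5.97 Y10.70 E0.1679
G1 X-4.10 Y7.90 E0.3359
G1 X-1.30 Y6.03 E0.5039
G1 X2.00 Y5.37 E0.6718
G1 X5.30 Y6.03 E0.8397
G1 X8.10 Y7.90 E1.0076
G1 X9.50 Y9.99 E1.1331
G1 X9.50 Y1.00 E1.5817
G1 X32.50 Y1.00 E2.7291
G1 X32.50 Y21.00 E3.7269
G1 X15.50 Y21.00 E4.5751
G1 X15.50 Y33.00 E5.1737
G1 X-2.50 Y33.00 E6.0718
G1 X-2.50 Y21.17 E6.6620
G1 X-4.10 Y20.10 E6.7580
G1 X-5.97 Y17.30 E6.9260
G1 X-6.63 Y14.00 E7.0939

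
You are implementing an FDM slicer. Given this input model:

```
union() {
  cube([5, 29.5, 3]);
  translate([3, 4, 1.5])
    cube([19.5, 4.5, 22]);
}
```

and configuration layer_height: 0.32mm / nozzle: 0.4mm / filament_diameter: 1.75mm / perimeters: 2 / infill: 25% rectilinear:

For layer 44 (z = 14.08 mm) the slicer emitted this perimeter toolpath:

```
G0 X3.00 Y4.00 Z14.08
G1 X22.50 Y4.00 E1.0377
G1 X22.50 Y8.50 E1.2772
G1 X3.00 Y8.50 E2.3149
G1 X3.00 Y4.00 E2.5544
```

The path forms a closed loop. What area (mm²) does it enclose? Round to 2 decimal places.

87.75 mm²

Apply the shoelace formula to the sequence of (X, Y) vertices; enclosed area = 87.75 mm².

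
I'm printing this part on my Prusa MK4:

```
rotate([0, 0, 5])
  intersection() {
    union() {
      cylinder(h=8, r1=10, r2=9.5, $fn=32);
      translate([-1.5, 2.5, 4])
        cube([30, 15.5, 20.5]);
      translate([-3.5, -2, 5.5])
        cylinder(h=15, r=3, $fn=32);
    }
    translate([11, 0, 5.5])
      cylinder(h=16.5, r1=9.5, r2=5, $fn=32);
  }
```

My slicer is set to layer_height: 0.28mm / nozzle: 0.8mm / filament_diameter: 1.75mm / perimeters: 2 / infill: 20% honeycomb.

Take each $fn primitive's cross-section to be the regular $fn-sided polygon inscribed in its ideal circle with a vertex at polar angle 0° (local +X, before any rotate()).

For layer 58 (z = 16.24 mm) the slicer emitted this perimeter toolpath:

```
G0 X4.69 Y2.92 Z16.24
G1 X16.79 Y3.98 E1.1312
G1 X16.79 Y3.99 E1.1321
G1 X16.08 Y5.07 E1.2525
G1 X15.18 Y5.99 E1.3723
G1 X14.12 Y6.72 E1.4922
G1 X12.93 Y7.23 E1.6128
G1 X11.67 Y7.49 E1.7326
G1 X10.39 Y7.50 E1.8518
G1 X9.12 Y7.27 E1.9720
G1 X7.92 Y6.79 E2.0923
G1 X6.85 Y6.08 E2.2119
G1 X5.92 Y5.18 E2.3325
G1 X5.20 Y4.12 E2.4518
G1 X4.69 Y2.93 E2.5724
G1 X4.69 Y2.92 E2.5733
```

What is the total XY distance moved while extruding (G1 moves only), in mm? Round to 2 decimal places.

27.63 mm

Sum the Euclidean lengths of each G1 segment: total = 27.63 mm.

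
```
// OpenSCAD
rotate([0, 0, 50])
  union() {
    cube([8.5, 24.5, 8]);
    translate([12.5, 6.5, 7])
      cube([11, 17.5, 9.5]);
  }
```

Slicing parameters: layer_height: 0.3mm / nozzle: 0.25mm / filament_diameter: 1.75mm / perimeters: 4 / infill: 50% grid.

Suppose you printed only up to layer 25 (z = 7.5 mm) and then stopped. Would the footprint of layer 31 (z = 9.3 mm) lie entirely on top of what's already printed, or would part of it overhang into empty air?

Compare the two slices. At z = 7.5: the cube (footprint 8.5×24.5) is included at this height (area 208.25 mm²); the cube at (12.5, 6.5) is present — its section is the full 11×17.5 rectangle (area 192.50 mm²); Combining (union): the 2 present regions are separate (no shared area or edge), so areas and boundary lengths simply add and each stays a separate island — area = 400.75 mm²; (rotated 50° about Z; rotation is an isometry so areas/perimeters/island counts are preserved). At z = 9.3: the cube is absent (z outside [0, 8]); the cube at (12.5, 6.5) is present — its section is the full 11×17.5 rectangle (area 192.50 mm²); Taking the union: only the 11×17.5 cube at (12.5, 6.5) is present, so the union is just that shape — area = 192.50 mm²; (rotated 50° about Z; rotation is an isometry so areas/perimeters/island counts are preserved). Checking containment: the cross-section at z = 9.3 is a subset of the cross-section at z = 7.5.

entirely on top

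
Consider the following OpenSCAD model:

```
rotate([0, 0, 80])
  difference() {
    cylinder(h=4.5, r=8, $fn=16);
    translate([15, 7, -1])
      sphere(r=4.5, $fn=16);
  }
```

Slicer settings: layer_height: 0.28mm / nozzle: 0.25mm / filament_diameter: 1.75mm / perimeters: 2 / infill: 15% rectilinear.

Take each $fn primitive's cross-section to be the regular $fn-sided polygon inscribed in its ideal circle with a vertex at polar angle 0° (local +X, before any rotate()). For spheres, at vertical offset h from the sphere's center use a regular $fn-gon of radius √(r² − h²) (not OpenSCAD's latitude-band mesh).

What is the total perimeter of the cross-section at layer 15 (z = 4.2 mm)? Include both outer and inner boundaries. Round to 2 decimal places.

49.94 mm

At z = 4.2 mm: the r=8 cylinder gives a regular 16-gon of circumradius 8 (constant along its height) (perimeter = 2·16·8.000·sin(180°/16) = 49.94 mm); the sphere at (15, 7) is not intersected at this z (|z−center|=5.200 > r=4.5); After the difference (first − rest): none of the subtracted shapes is present at this height, so the r=8 cylinder is unchanged — boundary = 49.94 mm; (rotated 80° about Z; rotation is an isometry so areas/perimeters/island counts are preserved). Overall, the cross-section is a single solid region. Total boundary length (outer) = 49.94 mm.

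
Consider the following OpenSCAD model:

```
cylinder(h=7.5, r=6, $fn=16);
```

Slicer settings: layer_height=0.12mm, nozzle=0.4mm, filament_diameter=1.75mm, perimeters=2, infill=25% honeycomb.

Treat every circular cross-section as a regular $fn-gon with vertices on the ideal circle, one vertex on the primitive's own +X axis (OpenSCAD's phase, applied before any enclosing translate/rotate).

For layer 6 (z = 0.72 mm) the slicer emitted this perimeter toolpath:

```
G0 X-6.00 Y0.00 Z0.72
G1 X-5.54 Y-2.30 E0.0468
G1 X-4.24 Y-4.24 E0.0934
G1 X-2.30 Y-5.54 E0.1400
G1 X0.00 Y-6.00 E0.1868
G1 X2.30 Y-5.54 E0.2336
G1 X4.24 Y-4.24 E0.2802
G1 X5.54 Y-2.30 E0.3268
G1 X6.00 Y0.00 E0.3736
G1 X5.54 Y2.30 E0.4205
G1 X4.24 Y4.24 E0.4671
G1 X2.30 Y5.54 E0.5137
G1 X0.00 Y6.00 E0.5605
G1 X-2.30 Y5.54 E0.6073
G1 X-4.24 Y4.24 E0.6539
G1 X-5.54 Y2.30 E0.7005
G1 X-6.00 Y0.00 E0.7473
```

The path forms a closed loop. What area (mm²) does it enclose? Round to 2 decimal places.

Apply the shoelace formula to the sequence of (X, Y) vertices; enclosed area = 110.15 mm².

110.15 mm²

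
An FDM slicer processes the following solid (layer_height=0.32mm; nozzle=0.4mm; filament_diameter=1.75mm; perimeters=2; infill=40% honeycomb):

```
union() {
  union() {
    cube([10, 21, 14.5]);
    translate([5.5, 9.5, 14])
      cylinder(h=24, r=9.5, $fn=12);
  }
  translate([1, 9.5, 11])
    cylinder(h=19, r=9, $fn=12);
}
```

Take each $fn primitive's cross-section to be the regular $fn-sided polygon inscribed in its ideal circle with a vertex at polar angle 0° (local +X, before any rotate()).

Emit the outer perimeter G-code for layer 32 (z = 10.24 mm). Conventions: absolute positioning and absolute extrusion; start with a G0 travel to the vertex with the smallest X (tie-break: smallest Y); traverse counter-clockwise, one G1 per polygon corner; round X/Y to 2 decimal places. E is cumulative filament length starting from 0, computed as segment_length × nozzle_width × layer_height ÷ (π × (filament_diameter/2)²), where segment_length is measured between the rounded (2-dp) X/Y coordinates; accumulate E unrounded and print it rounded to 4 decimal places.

At z = 10.24 mm: the cube (footprint 10×21) is included at this height; the cylinder at (5.5, 9.5) does not reach this height (z outside [14, 38]); Merging all regions: only the 10×21 cube is present, so the union is just that shape — 1 connected region; the cylinder at (1, 9.5) does not reach this height (z outside [11, 30]); Combining (union): only the result so far is present, so the union is just that shape — 1 connected region. The outline is a single polygon with 4 vertices. Extrusion per mm of travel: 0.4 × 0.32 / (π × 0.875²) = 0.053216. Accumulating E over each segment gives final E = 3.2994.

G0 X0.00 Y0.00 Z10.24
G1 X10.00 Y0.00 E0.5322
G1 X10.00 Y21.00 E1.6497
G1 X0.00 Y21.00 E2.1819
G1 X0.00 Y0.00 E3.2994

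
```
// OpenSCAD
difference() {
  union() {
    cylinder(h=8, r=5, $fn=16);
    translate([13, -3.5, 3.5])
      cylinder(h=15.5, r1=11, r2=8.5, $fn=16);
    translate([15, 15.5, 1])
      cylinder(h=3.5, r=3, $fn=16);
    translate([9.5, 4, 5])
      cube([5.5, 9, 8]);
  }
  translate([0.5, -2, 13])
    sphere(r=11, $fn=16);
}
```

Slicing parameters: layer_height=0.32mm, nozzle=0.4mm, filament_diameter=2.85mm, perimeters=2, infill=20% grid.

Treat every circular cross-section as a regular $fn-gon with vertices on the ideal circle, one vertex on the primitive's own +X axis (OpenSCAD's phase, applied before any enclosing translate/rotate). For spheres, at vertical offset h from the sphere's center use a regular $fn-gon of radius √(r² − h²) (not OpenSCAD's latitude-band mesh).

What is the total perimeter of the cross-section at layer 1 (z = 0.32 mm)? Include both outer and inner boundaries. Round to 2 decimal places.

At z = 0.32 mm: the cylinder: section is a regular 16-gon, circumradius r=5 (perimeter = 2·16·5.000·sin(180°/16) = 31.21 mm); the cone at (13, -3.5) is not intersected at this z (z outside [3.5, 19]); the cylinder at (15, 15.5) is absent (z outside [1, 4.5]); the cube at (9.5, 4) is not intersected at this z (z outside [5, 13]); Merging all regions: only the r=5 cylinder is present, so the union is just that shape — boundary = 31.21 mm; the sphere at (0.5, -2) is absent (|z−center|=12.680 > r=11); After the difference (first − rest): none of the subtracted shapes is present at this height, so that combined region is unchanged — boundary = 31.21 mm. Overall, the cross-section is a single solid region. Total boundary length (outer) = 31.21 mm.

31.21 mm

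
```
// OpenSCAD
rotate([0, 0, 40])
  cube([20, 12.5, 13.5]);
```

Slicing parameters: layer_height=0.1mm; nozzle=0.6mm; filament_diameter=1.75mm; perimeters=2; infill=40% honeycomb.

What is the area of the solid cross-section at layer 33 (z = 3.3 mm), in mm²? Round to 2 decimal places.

250.00 mm²

At z = 3.3 mm: the 20×12.5 cube contributes its full rectangle (area 250.00 mm²); (whole slice rotated 40° about Z — lengths, areas and connectivity unchanged). Overall, the cross-section is a single solid region. Net area = 250.00 mm².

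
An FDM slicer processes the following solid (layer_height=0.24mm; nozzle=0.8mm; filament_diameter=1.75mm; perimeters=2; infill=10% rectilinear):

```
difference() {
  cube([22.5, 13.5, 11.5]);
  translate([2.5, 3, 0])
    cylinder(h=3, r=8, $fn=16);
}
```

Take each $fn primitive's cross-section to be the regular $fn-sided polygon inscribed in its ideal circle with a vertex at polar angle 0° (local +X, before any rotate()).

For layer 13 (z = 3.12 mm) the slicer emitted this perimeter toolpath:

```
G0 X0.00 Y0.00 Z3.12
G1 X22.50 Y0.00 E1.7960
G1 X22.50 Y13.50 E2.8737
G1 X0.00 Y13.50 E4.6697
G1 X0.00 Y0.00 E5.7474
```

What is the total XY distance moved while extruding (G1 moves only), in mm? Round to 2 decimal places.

Sum the Euclidean lengths of each G1 segment: total = 72.00 mm.

72.00 mm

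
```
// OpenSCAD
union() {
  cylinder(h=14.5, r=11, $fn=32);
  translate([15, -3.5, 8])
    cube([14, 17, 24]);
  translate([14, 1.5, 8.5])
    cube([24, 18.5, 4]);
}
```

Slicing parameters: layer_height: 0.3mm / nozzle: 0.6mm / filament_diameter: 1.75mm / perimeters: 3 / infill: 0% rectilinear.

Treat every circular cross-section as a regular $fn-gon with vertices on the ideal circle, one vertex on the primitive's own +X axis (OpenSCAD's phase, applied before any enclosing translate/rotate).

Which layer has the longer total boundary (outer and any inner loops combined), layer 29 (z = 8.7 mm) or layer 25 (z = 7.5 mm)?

layer 29 (z = 8.7 mm)

Layer 29 (z = 8.7): the r=11 cylinder contributes a regular 32-gon of circumradius 11 (perimeter = 2·32·11.000·sin(180°/32) = 69.00 mm); the cube at (15, -3.5) (footprint 14×17) is included at this height (perimeter 62.00 mm); the cube at (14, 1.5) is present — its section is the full 24×18.5 rectangle (perimeter 85.00 mm); Combining (union): the regions partially overlap (shared area 168.00 mm²), so the edge portions inside another operand are dropped and the merged outline is re-measured after clipping — boundary = 164.00 mm. So its perimeter = 164.00 mm. Layer 25 (z = 7.5): the r=11 cylinder contributes a regular 32-gon of circumradius 11 (perimeter = 2·32·11.000·sin(180°/32) = 69.00 mm); the cube at (15, -3.5) is absent (z outside [8, 32]); the cube at (14, 1.5) is absent (z outside [8.5, 12.5]); Merging all regions: only the r=11 cylinder is present, so the union is just that shape — boundary = 69.00 mm. So its perimeter = 69.00 mm. Layer 29 is larger (164.00 vs 69.00 mm).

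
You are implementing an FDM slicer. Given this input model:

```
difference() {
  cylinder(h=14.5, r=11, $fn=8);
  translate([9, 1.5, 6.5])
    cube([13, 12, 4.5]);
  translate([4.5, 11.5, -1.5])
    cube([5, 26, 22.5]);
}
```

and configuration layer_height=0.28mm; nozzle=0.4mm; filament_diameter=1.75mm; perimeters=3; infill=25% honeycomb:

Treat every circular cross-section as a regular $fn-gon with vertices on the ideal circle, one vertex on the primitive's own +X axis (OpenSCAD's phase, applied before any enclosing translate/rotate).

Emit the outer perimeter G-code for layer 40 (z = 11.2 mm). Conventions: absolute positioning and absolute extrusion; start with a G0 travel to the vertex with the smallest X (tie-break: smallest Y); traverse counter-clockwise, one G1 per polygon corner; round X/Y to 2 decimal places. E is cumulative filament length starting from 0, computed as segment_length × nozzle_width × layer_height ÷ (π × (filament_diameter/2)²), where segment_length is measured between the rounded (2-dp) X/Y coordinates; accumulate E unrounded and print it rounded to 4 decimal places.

G0 X-11.00 Y0.00 Z11.20
G1 X-7.78 Y-7.78 E0.3921
G1 X0.00 Y-11.00 E0.7841
G1 X7.78 Y-7.78 E1.1762
G1 X11.00 Y0.00 E1.5683
G1 X7.78 Y7.78 E1.9604
G1 X0.00 Y11.00 E2.3524
G1 X-7.78 Y7.78 E2.7445
G1 X-11.00 Y0.00 E3.1366

At z = 11.2 mm: the r=11 cylinder contributes a regular 8-gon of circumradius 11; the cube at (9, 1.5) does not reach this height (z outside [6.5, 11]); the cube at (4.5, 11.5) (footprint 5×26) is included at this height; Subtracting the remaining from the first: starting from the r=11 cylinder, the 5×26 cube at (4.5, 11.5) misses the remaining region (no effect) — 1 connected region. The outline is a single polygon with 8 vertices. Extrusion per mm of travel: 0.4 × 0.28 / (π × 0.875²) = 0.046564. Accumulating E over each segment gives final E = 3.1366.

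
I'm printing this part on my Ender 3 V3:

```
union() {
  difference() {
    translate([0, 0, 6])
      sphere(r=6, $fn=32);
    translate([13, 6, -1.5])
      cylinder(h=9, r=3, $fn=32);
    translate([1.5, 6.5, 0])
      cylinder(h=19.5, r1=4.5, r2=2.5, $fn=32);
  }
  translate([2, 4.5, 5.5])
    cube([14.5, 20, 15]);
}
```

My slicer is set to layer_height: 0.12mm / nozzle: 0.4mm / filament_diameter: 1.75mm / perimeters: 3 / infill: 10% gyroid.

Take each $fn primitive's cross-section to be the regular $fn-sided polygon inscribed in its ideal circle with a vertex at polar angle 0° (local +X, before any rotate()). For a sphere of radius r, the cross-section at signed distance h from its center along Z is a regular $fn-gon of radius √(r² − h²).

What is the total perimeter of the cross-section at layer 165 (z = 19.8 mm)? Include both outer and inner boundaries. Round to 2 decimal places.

69.00 mm

At z = 19.8 mm: the sphere does not reach this height (|z−center|=13.800 > r=6); the cylinder at (13, 6) does not reach this height (z outside [-1.5, 7.5]); the cone at (1.5, 6.5) does not reach this height (z outside [0, 19.5]); After the difference (first − rest): the first operand is absent here, so nothing remains; the 14.5×20 cube at (2, 4.5) contributes its full rectangle (perimeter 69.00 mm); Combining (union): only the 14.5×20 cube at (2, 4.5) is present, so the union is just that shape — boundary = 69.00 mm. Overall, the cross-section is a single solid region. Total boundary length (outer) = 69.00 mm.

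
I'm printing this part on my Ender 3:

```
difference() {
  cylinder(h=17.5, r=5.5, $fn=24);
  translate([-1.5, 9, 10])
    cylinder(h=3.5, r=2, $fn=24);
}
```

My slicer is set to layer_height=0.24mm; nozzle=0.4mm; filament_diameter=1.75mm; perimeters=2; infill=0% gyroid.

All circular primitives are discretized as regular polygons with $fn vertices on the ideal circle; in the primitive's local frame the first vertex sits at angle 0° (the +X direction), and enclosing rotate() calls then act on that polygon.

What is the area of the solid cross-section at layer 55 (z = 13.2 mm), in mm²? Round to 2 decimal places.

93.95 mm²

At z = 13.2 mm: the r=5.5 cylinder gives a regular 24-gon of circumradius 5.5 (constant along its height) (area = (24/2)·5.500²·sin(360°/24) = 93.95 mm²); the r=2 cylinder at (-1.5, 9) contributes a regular 24-gon of circumradius 2 (area = (24/2)·2.000²·sin(360°/24) = 12.42 mm²); After the difference (first − rest): starting from the r=5.5 cylinder (93.95 mm²), the r=2 cylinder at (-1.5, 9) misses the remaining region (no effect) — area = 93.95 mm². Overall, the cross-section is a single solid region. Net area = 93.95 mm².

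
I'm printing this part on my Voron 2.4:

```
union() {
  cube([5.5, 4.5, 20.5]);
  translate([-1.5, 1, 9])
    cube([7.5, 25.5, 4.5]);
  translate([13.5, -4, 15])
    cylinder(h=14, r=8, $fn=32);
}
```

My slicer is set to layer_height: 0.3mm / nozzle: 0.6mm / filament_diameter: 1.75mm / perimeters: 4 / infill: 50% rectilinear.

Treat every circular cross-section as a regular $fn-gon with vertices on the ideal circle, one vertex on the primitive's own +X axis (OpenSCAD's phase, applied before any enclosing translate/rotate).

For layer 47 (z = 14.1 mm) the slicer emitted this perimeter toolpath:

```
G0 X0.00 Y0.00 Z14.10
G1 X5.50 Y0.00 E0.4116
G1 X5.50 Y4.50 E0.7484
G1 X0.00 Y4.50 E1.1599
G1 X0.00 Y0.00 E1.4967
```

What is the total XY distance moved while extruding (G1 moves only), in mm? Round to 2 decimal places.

Sum the Euclidean lengths of each G1 segment: total = 20.00 mm.

20.00 mm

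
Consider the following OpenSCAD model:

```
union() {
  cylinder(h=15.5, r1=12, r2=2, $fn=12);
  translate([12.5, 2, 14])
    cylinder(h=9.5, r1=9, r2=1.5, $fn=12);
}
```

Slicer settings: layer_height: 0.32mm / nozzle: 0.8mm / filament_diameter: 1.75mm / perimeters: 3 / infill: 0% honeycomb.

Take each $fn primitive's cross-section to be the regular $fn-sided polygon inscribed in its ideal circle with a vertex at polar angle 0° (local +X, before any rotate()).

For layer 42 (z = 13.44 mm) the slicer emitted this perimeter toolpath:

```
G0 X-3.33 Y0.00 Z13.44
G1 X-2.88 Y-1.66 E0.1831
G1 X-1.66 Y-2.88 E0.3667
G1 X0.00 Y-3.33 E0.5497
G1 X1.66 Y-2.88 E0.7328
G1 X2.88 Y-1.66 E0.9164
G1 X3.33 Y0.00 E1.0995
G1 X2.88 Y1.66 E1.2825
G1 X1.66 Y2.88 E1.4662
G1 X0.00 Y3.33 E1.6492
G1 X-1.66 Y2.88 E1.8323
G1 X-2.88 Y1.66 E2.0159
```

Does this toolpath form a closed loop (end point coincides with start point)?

no

Start point (G0): (-3.33, 0.00). End point (last G1): the path does not return to the start — open.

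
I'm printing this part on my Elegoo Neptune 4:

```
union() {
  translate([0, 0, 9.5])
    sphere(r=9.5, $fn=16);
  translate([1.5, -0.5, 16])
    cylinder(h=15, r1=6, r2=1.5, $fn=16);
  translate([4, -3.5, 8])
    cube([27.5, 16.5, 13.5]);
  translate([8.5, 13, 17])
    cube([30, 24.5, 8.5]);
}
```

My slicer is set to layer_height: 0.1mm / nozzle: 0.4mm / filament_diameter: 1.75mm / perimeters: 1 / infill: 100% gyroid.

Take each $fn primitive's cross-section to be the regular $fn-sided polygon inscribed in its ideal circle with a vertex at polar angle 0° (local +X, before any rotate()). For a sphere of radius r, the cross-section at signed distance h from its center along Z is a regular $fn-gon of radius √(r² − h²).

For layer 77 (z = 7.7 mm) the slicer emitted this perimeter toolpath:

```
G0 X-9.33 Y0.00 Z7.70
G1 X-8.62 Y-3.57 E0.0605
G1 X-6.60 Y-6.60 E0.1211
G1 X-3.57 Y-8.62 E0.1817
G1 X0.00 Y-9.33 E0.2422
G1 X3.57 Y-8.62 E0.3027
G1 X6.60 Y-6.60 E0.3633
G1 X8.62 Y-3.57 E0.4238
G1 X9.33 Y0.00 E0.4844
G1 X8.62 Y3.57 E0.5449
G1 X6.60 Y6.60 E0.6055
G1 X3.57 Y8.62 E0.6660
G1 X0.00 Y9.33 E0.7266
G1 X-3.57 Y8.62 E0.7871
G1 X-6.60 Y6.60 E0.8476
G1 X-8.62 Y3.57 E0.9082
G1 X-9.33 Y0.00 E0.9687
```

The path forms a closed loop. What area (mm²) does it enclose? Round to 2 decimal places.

Apply the shoelace formula to the sequence of (X, Y) vertices; enclosed area = 266.55 mm².

266.55 mm²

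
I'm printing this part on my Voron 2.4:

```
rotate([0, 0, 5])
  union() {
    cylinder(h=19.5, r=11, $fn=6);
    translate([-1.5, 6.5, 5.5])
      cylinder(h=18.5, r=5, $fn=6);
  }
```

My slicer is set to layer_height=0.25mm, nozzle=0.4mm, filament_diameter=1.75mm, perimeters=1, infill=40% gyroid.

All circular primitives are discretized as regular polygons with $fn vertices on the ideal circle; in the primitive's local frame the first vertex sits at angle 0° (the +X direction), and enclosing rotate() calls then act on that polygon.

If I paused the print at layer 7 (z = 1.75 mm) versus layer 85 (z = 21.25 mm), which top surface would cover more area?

layer 7 (z = 1.75 mm)

Layer 7 (z = 1.75): the r=11 cylinder gives a regular 6-gon of circumradius 11 (constant along its height) (area = (6/2)·11.000²·sin(360°/6) = 314.37 mm²); the cylinder at (-1.5, 6.5) is not intersected at this z (z outside [5.5, 24]); Merging all regions: only the r=11 cylinder is present, so the union is just that shape — area = 314.37 mm²; (whole slice rotated 5° about Z — lengths, areas and connectivity unchanged). So its area = 314.37 mm². Layer 85 (z = 21.25): the cylinder does not reach this height (z outside [0, 19.5]); the r=5 cylinder at (-1.5, 6.5) contributes a regular 6-gon of circumradius 5 (area = (6/2)·5.000²·sin(360°/6) = 64.95 mm²); Taking the union: only the r=5 cylinder at (-1.5, 6.5) is present, so the union is just that shape — area = 64.95 mm²; (whole slice rotated 5° about Z — lengths, areas and connectivity unchanged). So its area = 64.95 mm². Layer 7 is larger (314.37 vs 64.95 mm²).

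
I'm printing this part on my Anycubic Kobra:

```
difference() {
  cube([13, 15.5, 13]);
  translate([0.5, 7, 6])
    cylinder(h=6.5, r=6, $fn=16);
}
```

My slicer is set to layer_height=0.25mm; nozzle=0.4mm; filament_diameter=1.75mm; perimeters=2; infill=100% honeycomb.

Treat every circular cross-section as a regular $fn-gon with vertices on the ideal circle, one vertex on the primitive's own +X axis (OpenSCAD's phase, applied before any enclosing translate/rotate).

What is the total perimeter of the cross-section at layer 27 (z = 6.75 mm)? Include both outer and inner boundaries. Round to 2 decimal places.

At z = 6.75 mm: the cube (footprint 13×15.5) is included at this height (perimeter 57.00 mm); the cylinder at (0.5, 7): section is a regular 16-gon, circumradius r=6 (perimeter = 2·16·6.000·sin(180°/16) = 37.46 mm); Subtracting the remaining from the first: starting from the 13×15.5 cube, the r=6 cylinder at (0.5, 7) partially overlaps it — only the 61.06 mm² overlap (of its 110.21 mm²) is removed, clipping the outline — boundary = 64.95 mm. Overall, the cross-section is a single solid region. Total boundary length (outer) = 64.95 mm.

64.95 mm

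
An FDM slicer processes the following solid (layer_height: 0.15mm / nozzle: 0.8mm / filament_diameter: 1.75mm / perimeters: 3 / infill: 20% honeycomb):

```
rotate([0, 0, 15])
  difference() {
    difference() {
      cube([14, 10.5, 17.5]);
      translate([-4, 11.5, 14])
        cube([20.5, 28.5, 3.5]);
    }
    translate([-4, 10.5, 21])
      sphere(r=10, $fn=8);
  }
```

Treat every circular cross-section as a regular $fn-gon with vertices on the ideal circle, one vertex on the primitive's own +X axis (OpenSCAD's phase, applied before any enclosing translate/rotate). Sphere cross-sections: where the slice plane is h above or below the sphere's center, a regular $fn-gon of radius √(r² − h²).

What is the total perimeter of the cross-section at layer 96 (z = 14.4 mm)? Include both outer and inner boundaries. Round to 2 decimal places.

At z = 14.4 mm: the cube is present — its section is the full 14×10.5 rectangle (perimeter 49.00 mm); the cube at (-4, 11.5) is present — its section is the full 20.5×28.5 rectangle (perimeter 98.00 mm); After the difference (first − rest): starting from the 14×10.5 cube, the 20.5×28.5 cube at (-4, 11.5) misses the remaining region (no effect) — boundary = 49.00 mm; the r=10 sphere at (-4, 10.5) slices to a regular 8-gon of circumradius 7.513 (√(r²−h²) with h=6.6 from center) (perimeter = 2·8·7.513·sin(180°/8) = 46.00 mm); Subtracting the remaining from the first: starting from the result so far, the r=10 sphere at (-4, 10.5) partially overlaps it — only the 13.17 mm² overlap (of its 159.64 mm²) is removed, clipping the outline — boundary = 46.80 mm; (whole slice rotated 15° about Z — lengths, areas and connectivity unchanged). Overall, the cross-section is a single solid region. Total boundary length (outer) = 46.80 mm.

46.80 mm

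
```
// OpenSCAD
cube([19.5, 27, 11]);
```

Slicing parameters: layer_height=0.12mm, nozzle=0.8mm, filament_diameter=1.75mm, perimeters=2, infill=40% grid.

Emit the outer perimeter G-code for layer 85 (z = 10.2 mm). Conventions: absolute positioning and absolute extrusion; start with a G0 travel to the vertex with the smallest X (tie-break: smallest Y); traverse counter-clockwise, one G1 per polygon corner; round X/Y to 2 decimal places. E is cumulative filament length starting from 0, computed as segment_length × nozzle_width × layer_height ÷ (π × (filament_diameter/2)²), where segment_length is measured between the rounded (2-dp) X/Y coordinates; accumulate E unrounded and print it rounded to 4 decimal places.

G0 X0.00 Y0.00 Z10.20
G1 X19.50 Y0.00 E0.7783
G1 X19.50 Y27.00 E1.8559
G1 X0.00 Y27.00 E2.6342
G1 X0.00 Y0.00 E3.7118

At z = 10.2 mm: the cube (footprint 19.5×27) is included at this height. The outline is a single polygon with 4 vertices. Extrusion per mm of travel: 0.8 × 0.12 / (π × 0.875²) = 0.039912. Accumulating E over each segment gives final E = 3.7118.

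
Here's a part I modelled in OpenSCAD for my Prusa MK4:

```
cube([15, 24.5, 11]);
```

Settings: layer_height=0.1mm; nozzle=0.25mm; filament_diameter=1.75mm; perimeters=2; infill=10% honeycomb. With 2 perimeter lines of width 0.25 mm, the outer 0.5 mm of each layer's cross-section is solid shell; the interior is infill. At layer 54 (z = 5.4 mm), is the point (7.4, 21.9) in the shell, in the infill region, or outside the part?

At z = 5.4 mm: the 15×24.5 cube contributes its full rectangle. Overall, the cross-section is a single solid region. The nearest boundary edge runs (15.00, 24.50)→(0.00, 24.50); distance from the point to it = 2.60 mm. The point is inside the cross-section and 2.60 mm from the nearest boundary — more than the 0.5 mm shell width (2 × 0.25), so it's in the infill interior.

infill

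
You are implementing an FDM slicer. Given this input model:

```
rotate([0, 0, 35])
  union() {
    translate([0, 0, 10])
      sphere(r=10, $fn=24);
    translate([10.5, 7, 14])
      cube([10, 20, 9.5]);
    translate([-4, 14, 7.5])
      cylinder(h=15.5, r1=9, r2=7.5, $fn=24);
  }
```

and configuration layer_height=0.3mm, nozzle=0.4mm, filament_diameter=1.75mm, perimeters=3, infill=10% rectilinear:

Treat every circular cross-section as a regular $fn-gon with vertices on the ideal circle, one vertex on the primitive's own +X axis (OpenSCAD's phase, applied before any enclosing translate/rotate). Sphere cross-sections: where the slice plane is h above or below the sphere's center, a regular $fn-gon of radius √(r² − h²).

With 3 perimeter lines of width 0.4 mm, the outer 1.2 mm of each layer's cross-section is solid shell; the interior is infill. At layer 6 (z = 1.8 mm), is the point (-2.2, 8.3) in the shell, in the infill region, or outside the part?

outside

At z = 1.8 mm: the r=10 sphere contributes a regular 24-gon of circumradius √(10²−8.2²) = 5.724; the cube at (10.5, 7) is not intersected at this z (z outside [14, 23.5]); the cone at (-4, 14) does not reach this height (z outside [7.5, 23]); Combining (union): only the r=10 sphere is present, so the union is just that shape — 1 connected region; (whole slice rotated 35° about Z — lengths, areas and connectivity unchanged). Overall, the cross-section is a single solid region. Undo the 35° rotation: the query point maps to (2.959, 8.061) in the un-rotated model frame. The nearest boundary edge runs (2.86, 4.96)→(1.48, 5.53); distance from the point to it = 2.90 mm. The point is not inside any of the regions above, so it lies outside the cross-section (2.90 mm from the nearest boundary).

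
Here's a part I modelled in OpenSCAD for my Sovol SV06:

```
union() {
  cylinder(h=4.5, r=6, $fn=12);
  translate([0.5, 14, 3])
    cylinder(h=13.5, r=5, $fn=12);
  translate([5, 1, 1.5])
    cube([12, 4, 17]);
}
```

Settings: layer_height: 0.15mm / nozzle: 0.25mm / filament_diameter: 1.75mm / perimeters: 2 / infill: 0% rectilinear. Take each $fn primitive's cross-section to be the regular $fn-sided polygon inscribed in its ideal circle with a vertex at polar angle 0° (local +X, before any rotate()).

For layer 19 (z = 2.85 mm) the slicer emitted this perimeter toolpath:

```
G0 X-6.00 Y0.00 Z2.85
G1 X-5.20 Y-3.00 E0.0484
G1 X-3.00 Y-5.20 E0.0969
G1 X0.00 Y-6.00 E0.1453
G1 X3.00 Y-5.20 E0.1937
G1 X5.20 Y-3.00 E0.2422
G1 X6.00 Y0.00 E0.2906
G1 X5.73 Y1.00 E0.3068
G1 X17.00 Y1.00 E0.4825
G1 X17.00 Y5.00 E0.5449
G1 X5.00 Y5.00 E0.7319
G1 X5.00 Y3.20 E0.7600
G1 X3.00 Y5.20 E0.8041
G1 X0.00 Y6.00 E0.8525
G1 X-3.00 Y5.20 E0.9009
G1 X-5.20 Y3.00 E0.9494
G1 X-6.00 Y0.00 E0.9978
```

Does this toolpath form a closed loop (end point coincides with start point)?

yes

Start point (G0): (-6.00, 0.00). End point (last G1): the path returns to the start — closed.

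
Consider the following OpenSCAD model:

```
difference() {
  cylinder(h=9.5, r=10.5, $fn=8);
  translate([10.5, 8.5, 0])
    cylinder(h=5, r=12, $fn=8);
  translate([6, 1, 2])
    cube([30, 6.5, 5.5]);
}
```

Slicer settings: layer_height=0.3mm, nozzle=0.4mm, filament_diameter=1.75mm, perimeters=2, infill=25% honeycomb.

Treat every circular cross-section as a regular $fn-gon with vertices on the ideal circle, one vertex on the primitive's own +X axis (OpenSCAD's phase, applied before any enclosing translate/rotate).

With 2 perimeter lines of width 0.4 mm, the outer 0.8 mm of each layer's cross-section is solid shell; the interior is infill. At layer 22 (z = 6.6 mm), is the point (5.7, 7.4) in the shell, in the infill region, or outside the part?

At z = 6.6 mm: the cylinder: section is a regular 8-gon, circumradius r=10.5; the cylinder at (10.5, 8.5) is not intersected at this z (z outside [0, 5]); the cube at (6, 1) is present — its section is the full 30×6.5 rectangle; After the difference (first − rest): starting from the r=10.5 cylinder, the 30×6.5 cube at (6, 1) partially overlaps it — only the 17.80 mm² overlap (of its 195.00 mm²) is removed, clipping the outline — 1 connected region. Overall, the cross-section is a single solid region. The nearest boundary edge runs (6.00, 7.50)→(6.00, 1.00); distance from the point to it = 0.30 mm. The point is inside the cross-section, 0.30 mm from the nearest boundary — within the 0.8 mm shell band (2 × 0.4).

shell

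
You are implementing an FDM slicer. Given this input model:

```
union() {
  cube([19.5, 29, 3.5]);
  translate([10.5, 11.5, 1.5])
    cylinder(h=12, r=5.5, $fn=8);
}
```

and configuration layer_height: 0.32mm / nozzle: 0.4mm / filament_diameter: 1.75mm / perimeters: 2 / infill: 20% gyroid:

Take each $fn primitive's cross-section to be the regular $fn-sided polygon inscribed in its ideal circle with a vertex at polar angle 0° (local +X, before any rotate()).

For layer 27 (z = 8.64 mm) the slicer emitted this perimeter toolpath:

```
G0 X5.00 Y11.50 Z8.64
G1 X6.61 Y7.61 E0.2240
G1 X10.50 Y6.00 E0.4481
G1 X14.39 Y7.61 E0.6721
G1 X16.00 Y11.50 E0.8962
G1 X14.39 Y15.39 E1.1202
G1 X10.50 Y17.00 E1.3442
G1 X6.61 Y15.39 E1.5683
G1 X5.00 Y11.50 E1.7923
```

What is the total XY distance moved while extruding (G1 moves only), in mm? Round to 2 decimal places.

33.68 mm

Sum the Euclidean lengths of each G1 segment: total = 33.68 mm.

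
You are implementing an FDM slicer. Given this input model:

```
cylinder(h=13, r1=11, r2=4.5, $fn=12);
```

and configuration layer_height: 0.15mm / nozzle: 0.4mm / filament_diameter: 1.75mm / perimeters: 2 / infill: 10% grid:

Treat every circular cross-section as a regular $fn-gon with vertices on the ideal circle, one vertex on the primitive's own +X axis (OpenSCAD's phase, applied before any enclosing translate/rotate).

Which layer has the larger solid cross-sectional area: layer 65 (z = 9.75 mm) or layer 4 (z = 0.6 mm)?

layer 4 (z = 0.6 mm)

Layer 65 (z = 9.75): the cone: at t=0.750 of its height the radius interpolates to r₁+(r₂−r₁)t = 6.125, giving a regular 12-gon of that circumradius (area = (12/2)·6.125²·sin(360°/12) = 112.55 mm²). So its area = 112.55 mm². Layer 4 (z = 0.6): the cone (r1=11→r2=4.5) has section circumradius 10.700 here — a regular 12-gon (area = (12/2)·10.700²·sin(360°/12) = 343.47 mm²). So its area = 343.47 mm². Layer 4 is larger (343.47 vs 112.55 mm²).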